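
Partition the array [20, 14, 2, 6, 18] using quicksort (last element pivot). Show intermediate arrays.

Partition 1: pivot=18 at index 3 -> [14, 2, 6, 18, 20]
Partition 2: pivot=6 at index 1 -> [2, 6, 14, 18, 20]


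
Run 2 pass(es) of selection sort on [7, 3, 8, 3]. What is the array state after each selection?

Pass 1: Select minimum 3 at index 1, swap -> [3, 7, 8, 3]
Pass 2: Select minimum 3 at index 3, swap -> [3, 3, 8, 7]


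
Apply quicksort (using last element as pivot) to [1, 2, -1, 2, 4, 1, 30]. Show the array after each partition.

Partition 1: pivot=30 at index 6 -> [1, 2, -1, 2, 4, 1, 30]
Partition 2: pivot=1 at index 2 -> [1, -1, 1, 2, 4, 2, 30]
Partition 3: pivot=-1 at index 0 -> [-1, 1, 1, 2, 4, 2, 30]
Partition 4: pivot=2 at index 4 -> [-1, 1, 1, 2, 2, 4, 30]


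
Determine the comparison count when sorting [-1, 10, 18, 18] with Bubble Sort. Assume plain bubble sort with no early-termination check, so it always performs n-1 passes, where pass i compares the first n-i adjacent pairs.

Pass 1: compare adjacent pairs (0,1)..(2,3) = 3 comparison(s), 0 swap(s) -> [-1, 10, 18, 18]
Pass 2: compare adjacent pairs (0,1)..(1,2) = 2 comparison(s), 0 swap(s) -> [-1, 10, 18, 18]
Pass 3: compare adjacent pairs (0,1)..(0,1) = 1 comparison(s), 0 swap(s) -> [-1, 10, 18, 18]
Total comparisons: 3 + 2 + 1 = 6


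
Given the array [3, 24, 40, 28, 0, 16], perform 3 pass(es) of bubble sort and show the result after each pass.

After pass 1: [3, 24, 28, 0, 16, 40] (3 swaps)
After pass 2: [3, 24, 0, 16, 28, 40] (2 swaps)
After pass 3: [3, 0, 16, 24, 28, 40] (2 swaps)
Total swaps: 7


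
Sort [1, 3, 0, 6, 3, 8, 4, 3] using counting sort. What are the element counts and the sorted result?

Count array: [1, 1, 0, 3, 1, 0, 1, 0, 1]
(count[i] = number of elements equal to i)
Cumulative count: [1, 2, 2, 5, 6, 6, 7, 7, 8]
Sorted: [0, 1, 3, 3, 3, 4, 6, 8]


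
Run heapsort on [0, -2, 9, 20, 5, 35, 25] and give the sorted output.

Build heap: [35, 20, 25, -2, 5, 9, 0]
Extract 35: [25, 20, 9, -2, 5, 0, 35]
Extract 25: [20, 5, 9, -2, 0, 25, 35]
Extract 20: [9, 5, 0, -2, 20, 25, 35]
Extract 9: [5, -2, 0, 9, 20, 25, 35]
Extract 5: [0, -2, 5, 9, 20, 25, 35]
Extract 0: [-2, 0, 5, 9, 20, 25, 35]


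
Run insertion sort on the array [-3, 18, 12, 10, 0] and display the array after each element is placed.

First element -3 is already 'sorted'
Insert 18: shifted 0 elements -> [-3, 18, 12, 10, 0]
Insert 12: shifted 1 elements -> [-3, 12, 18, 10, 0]
Insert 10: shifted 2 elements -> [-3, 10, 12, 18, 0]
Insert 0: shifted 3 elements -> [-3, 0, 10, 12, 18]


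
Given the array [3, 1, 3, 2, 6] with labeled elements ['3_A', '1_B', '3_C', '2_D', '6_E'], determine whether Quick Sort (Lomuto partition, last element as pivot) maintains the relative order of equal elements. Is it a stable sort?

Trace Quick Sort on the labeled array (the key is the number; the letter only tracks identity):
  Partition indices 0..4 around pivot 6_E -> [3_A, 1_B, 3_C, 2_D, 6_E]
  Partition indices 0..3 around pivot 2_D -> [1_B, 2_D, 3_C, 3_A, 6_E]
  Partition indices 2..3 around pivot 3_A -> [1_B, 2_D, 3_C, 3_A, 6_E]
Final order: [1_B, 2_D, 3_C, 3_A, 6_E]
Equal keys:
  value 3: originally 3_A, 3_C; after sorting 3_C, 3_A -> order changed
Equal keys were reordered, so Quick Sort is not stable: partition swaps elements across long distances and can reorder equal keys. (One such input is enough; an unstable sort may happen to preserve order on other inputs, but it gives no guarantee.)
Answer: Not stable


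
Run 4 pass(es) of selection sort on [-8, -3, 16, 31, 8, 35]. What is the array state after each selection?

Pass 1: Select minimum -8 at index 0, swap -> [-8, -3, 16, 31, 8, 35]
Pass 2: Select minimum -3 at index 1, swap -> [-8, -3, 16, 31, 8, 35]
Pass 3: Select minimum 8 at index 4, swap -> [-8, -3, 8, 31, 16, 35]
Pass 4: Select minimum 16 at index 4, swap -> [-8, -3, 8, 16, 31, 35]


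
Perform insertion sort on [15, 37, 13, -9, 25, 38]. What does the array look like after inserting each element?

First element 15 is already 'sorted'
Insert 37: shifted 0 elements -> [15, 37, 13, -9, 25, 38]
Insert 13: shifted 2 elements -> [13, 15, 37, -9, 25, 38]
Insert -9: shifted 3 elements -> [-9, 13, 15, 37, 25, 38]
Insert 25: shifted 1 elements -> [-9, 13, 15, 25, 37, 38]
Insert 38: shifted 0 elements -> [-9, 13, 15, 25, 37, 38]


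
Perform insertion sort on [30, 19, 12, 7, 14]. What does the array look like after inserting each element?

First element 30 is already 'sorted'
Insert 19: shifted 1 elements -> [19, 30, 12, 7, 14]
Insert 12: shifted 2 elements -> [12, 19, 30, 7, 14]
Insert 7: shifted 3 elements -> [7, 12, 19, 30, 14]
Insert 14: shifted 2 elements -> [7, 12, 14, 19, 30]


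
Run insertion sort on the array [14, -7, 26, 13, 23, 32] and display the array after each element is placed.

First element 14 is already 'sorted'
Insert -7: shifted 1 elements -> [-7, 14, 26, 13, 23, 32]
Insert 26: shifted 0 elements -> [-7, 14, 26, 13, 23, 32]
Insert 13: shifted 2 elements -> [-7, 13, 14, 26, 23, 32]
Insert 23: shifted 1 elements -> [-7, 13, 14, 23, 26, 32]
Insert 32: shifted 0 elements -> [-7, 13, 14, 23, 26, 32]


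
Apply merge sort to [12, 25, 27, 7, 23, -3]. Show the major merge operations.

Divide and conquer:
  Merge [25] + [27] -> [25, 27]
  Merge [12] + [25, 27] -> [12, 25, 27]
  Merge [23] + [-3] -> [-3, 23]
  Merge [7] + [-3, 23] -> [-3, 7, 23]
  Merge [12, 25, 27] + [-3, 7, 23] -> [-3, 7, 12, 23, 25, 27]


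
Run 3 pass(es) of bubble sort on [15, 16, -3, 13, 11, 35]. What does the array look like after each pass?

After pass 1: [15, -3, 13, 11, 16, 35] (3 swaps)
After pass 2: [-3, 13, 11, 15, 16, 35] (3 swaps)
After pass 3: [-3, 11, 13, 15, 16, 35] (1 swaps)
Total swaps: 7


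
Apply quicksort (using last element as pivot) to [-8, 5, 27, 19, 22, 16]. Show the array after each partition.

Partition 1: pivot=16 at index 2 -> [-8, 5, 16, 19, 22, 27]
Partition 2: pivot=5 at index 1 -> [-8, 5, 16, 19, 22, 27]
Partition 3: pivot=27 at index 5 -> [-8, 5, 16, 19, 22, 27]
Partition 4: pivot=22 at index 4 -> [-8, 5, 16, 19, 22, 27]


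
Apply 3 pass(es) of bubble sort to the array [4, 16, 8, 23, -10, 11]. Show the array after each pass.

After pass 1: [4, 8, 16, -10, 11, 23] (3 swaps)
After pass 2: [4, 8, -10, 11, 16, 23] (2 swaps)
After pass 3: [4, -10, 8, 11, 16, 23] (1 swaps)
Total swaps: 6


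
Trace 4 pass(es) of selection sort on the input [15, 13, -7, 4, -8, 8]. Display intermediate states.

Pass 1: Select minimum -8 at index 4, swap -> [-8, 13, -7, 4, 15, 8]
Pass 2: Select minimum -7 at index 2, swap -> [-8, -7, 13, 4, 15, 8]
Pass 3: Select minimum 4 at index 3, swap -> [-8, -7, 4, 13, 15, 8]
Pass 4: Select minimum 8 at index 5, swap -> [-8, -7, 4, 8, 15, 13]


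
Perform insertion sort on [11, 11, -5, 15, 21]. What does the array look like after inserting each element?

First element 11 is already 'sorted'
Insert 11: shifted 0 elements -> [11, 11, -5, 15, 21]
Insert -5: shifted 2 elements -> [-5, 11, 11, 15, 21]
Insert 15: shifted 0 elements -> [-5, 11, 11, 15, 21]
Insert 21: shifted 0 elements -> [-5, 11, 11, 15, 21]


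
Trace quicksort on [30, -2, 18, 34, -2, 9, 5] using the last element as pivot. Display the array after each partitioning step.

Partition 1: pivot=5 at index 2 -> [-2, -2, 5, 34, 30, 9, 18]
Partition 2: pivot=-2 at index 1 -> [-2, -2, 5, 34, 30, 9, 18]
Partition 3: pivot=18 at index 4 -> [-2, -2, 5, 9, 18, 34, 30]
Partition 4: pivot=30 at index 5 -> [-2, -2, 5, 9, 18, 30, 34]


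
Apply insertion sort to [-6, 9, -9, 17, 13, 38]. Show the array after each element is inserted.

First element -6 is already 'sorted'
Insert 9: shifted 0 elements -> [-6, 9, -9, 17, 13, 38]
Insert -9: shifted 2 elements -> [-9, -6, 9, 17, 13, 38]
Insert 17: shifted 0 elements -> [-9, -6, 9, 17, 13, 38]
Insert 13: shifted 1 elements -> [-9, -6, 9, 13, 17, 38]
Insert 38: shifted 0 elements -> [-9, -6, 9, 13, 17, 38]


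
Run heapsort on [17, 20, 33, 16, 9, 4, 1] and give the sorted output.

Build heap: [33, 20, 17, 16, 9, 4, 1]
Extract 33: [20, 16, 17, 1, 9, 4, 33]
Extract 20: [17, 16, 4, 1, 9, 20, 33]
Extract 17: [16, 9, 4, 1, 17, 20, 33]
Extract 16: [9, 1, 4, 16, 17, 20, 33]
Extract 9: [4, 1, 9, 16, 17, 20, 33]
Extract 4: [1, 4, 9, 16, 17, 20, 33]


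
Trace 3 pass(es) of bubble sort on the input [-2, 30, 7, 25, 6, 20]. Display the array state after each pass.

After pass 1: [-2, 7, 25, 6, 20, 30] (4 swaps)
After pass 2: [-2, 7, 6, 20, 25, 30] (2 swaps)
After pass 3: [-2, 6, 7, 20, 25, 30] (1 swaps)
Total swaps: 7


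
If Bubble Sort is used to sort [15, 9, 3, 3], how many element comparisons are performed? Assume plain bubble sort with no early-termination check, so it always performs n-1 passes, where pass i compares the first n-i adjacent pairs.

Pass 1: compare adjacent pairs (0,1)..(2,3) = 3 comparison(s), 3 swap(s) -> [9, 3, 3, 15]
Pass 2: compare adjacent pairs (0,1)..(1,2) = 2 comparison(s), 2 swap(s) -> [3, 3, 9, 15]
Pass 3: compare adjacent pairs (0,1)..(0,1) = 1 comparison(s), 0 swap(s) -> [3, 3, 9, 15]
Total comparisons: 3 + 2 + 1 = 6


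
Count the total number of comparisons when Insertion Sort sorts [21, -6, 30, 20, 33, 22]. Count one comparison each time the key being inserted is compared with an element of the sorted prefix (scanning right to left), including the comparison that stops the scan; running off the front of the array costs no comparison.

Insert -6: 21 > -6 (shift), reached front = 1 comparison(s) -> [-6, 21, 30, 20, 33, 22]
Insert 30: 21 <= 30 (stop) = 1 comparison(s) -> [-6, 21, 30, 20, 33, 22]
Insert 20: 30 > 20 (shift), 21 > 20 (shift), -6 <= 20 (stop) = 3 comparison(s) -> [-6, 20, 21, 30, 33, 22]
Insert 33: 30 <= 33 (stop) = 1 comparison(s) -> [-6, 20, 21, 30, 33, 22]
Insert 22: 33 > 22 (shift), 30 > 22 (shift), 21 <= 22 (stop) = 3 comparison(s) -> [-6, 20, 21, 22, 30, 33]
Total comparisons: 1 + 1 + 3 + 1 + 3 = 9


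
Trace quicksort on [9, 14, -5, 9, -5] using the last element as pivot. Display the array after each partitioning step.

Partition 1: pivot=-5 at index 1 -> [-5, -5, 9, 9, 14]
Partition 2: pivot=14 at index 4 -> [-5, -5, 9, 9, 14]
Partition 3: pivot=9 at index 3 -> [-5, -5, 9, 9, 14]


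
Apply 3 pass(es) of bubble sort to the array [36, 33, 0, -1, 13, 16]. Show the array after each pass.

After pass 1: [33, 0, -1, 13, 16, 36] (5 swaps)
After pass 2: [0, -1, 13, 16, 33, 36] (4 swaps)
After pass 3: [-1, 0, 13, 16, 33, 36] (1 swaps)
Total swaps: 10


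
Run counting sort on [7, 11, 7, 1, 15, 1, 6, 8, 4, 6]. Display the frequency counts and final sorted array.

Count array: [0, 2, 0, 0, 1, 0, 2, 2, 1, 0, 0, 1, 0, 0, 0, 1]
(count[i] = number of elements equal to i)
Cumulative count: [0, 2, 2, 2, 3, 3, 5, 7, 8, 8, 8, 9, 9, 9, 9, 10]
Sorted: [1, 1, 4, 6, 6, 7, 7, 8, 11, 15]


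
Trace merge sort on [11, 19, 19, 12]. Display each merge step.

Divide and conquer:
  Merge [11] + [19] -> [11, 19]
  Merge [19] + [12] -> [12, 19]
  Merge [11, 19] + [12, 19] -> [11, 12, 19, 19]


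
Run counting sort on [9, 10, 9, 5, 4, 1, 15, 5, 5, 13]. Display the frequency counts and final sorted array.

Count array: [0, 1, 0, 0, 1, 3, 0, 0, 0, 2, 1, 0, 0, 1, 0, 1]
(count[i] = number of elements equal to i)
Cumulative count: [0, 1, 1, 1, 2, 5, 5, 5, 5, 7, 8, 8, 8, 9, 9, 10]
Sorted: [1, 4, 5, 5, 5, 9, 9, 10, 13, 15]


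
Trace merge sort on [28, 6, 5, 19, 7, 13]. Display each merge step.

Divide and conquer:
  Merge [6] + [5] -> [5, 6]
  Merge [28] + [5, 6] -> [5, 6, 28]
  Merge [7] + [13] -> [7, 13]
  Merge [19] + [7, 13] -> [7, 13, 19]
  Merge [5, 6, 28] + [7, 13, 19] -> [5, 6, 7, 13, 19, 28]


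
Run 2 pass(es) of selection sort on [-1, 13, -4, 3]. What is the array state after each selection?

Pass 1: Select minimum -4 at index 2, swap -> [-4, 13, -1, 3]
Pass 2: Select minimum -1 at index 2, swap -> [-4, -1, 13, 3]


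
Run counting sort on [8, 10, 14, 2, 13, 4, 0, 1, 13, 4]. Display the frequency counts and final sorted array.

Count array: [1, 1, 1, 0, 2, 0, 0, 0, 1, 0, 1, 0, 0, 2, 1]
(count[i] = number of elements equal to i)
Cumulative count: [1, 2, 3, 3, 5, 5, 5, 5, 6, 6, 7, 7, 7, 9, 10]
Sorted: [0, 1, 2, 4, 4, 8, 10, 13, 13, 14]


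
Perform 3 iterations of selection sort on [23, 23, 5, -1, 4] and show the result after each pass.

Pass 1: Select minimum -1 at index 3, swap -> [-1, 23, 5, 23, 4]
Pass 2: Select minimum 4 at index 4, swap -> [-1, 4, 5, 23, 23]
Pass 3: Select minimum 5 at index 2, swap -> [-1, 4, 5, 23, 23]


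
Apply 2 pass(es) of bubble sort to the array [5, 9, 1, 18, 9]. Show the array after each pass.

After pass 1: [5, 1, 9, 9, 18] (2 swaps)
After pass 2: [1, 5, 9, 9, 18] (1 swaps)
Total swaps: 3


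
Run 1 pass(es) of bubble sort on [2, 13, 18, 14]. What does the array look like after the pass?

After pass 1: [2, 13, 14, 18] (1 swaps)
Total swaps: 1


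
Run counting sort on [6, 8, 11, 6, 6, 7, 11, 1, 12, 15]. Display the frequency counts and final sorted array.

Count array: [0, 1, 0, 0, 0, 0, 3, 1, 1, 0, 0, 2, 1, 0, 0, 1]
(count[i] = number of elements equal to i)
Cumulative count: [0, 1, 1, 1, 1, 1, 4, 5, 6, 6, 6, 8, 9, 9, 9, 10]
Sorted: [1, 6, 6, 6, 7, 8, 11, 11, 12, 15]


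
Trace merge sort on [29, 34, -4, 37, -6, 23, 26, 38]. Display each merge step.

Divide and conquer:
  Merge [29] + [34] -> [29, 34]
  Merge [-4] + [37] -> [-4, 37]
  Merge [29, 34] + [-4, 37] -> [-4, 29, 34, 37]
  Merge [-6] + [23] -> [-6, 23]
  Merge [26] + [38] -> [26, 38]
  Merge [-6, 23] + [26, 38] -> [-6, 23, 26, 38]
  Merge [-4, 29, 34, 37] + [-6, 23, 26, 38] -> [-6, -4, 23, 26, 29, 34, 37, 38]


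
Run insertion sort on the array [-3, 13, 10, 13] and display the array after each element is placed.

First element -3 is already 'sorted'
Insert 13: shifted 0 elements -> [-3, 13, 10, 13]
Insert 10: shifted 1 elements -> [-3, 10, 13, 13]
Insert 13: shifted 0 elements -> [-3, 10, 13, 13]


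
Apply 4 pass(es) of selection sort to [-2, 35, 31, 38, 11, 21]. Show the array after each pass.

Pass 1: Select minimum -2 at index 0, swap -> [-2, 35, 31, 38, 11, 21]
Pass 2: Select minimum 11 at index 4, swap -> [-2, 11, 31, 38, 35, 21]
Pass 3: Select minimum 21 at index 5, swap -> [-2, 11, 21, 38, 35, 31]
Pass 4: Select minimum 31 at index 5, swap -> [-2, 11, 21, 31, 35, 38]


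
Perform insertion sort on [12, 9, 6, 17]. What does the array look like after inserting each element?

First element 12 is already 'sorted'
Insert 9: shifted 1 elements -> [9, 12, 6, 17]
Insert 6: shifted 2 elements -> [6, 9, 12, 17]
Insert 17: shifted 0 elements -> [6, 9, 12, 17]


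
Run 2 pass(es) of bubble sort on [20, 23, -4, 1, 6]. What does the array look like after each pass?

After pass 1: [20, -4, 1, 6, 23] (3 swaps)
After pass 2: [-4, 1, 6, 20, 23] (3 swaps)
Total swaps: 6


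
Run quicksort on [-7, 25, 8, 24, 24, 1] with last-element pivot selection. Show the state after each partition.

Partition 1: pivot=1 at index 1 -> [-7, 1, 8, 24, 24, 25]
Partition 2: pivot=25 at index 5 -> [-7, 1, 8, 24, 24, 25]
Partition 3: pivot=24 at index 4 -> [-7, 1, 8, 24, 24, 25]
Partition 4: pivot=24 at index 3 -> [-7, 1, 8, 24, 24, 25]


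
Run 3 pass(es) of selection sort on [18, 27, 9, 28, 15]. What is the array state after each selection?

Pass 1: Select minimum 9 at index 2, swap -> [9, 27, 18, 28, 15]
Pass 2: Select minimum 15 at index 4, swap -> [9, 15, 18, 28, 27]
Pass 3: Select minimum 18 at index 2, swap -> [9, 15, 18, 28, 27]


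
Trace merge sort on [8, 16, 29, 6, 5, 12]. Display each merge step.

Divide and conquer:
  Merge [16] + [29] -> [16, 29]
  Merge [8] + [16, 29] -> [8, 16, 29]
  Merge [5] + [12] -> [5, 12]
  Merge [6] + [5, 12] -> [5, 6, 12]
  Merge [8, 16, 29] + [5, 6, 12] -> [5, 6, 8, 12, 16, 29]


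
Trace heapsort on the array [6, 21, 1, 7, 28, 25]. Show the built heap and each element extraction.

Build heap: [28, 21, 25, 7, 6, 1]
Extract 28: [25, 21, 1, 7, 6, 28]
Extract 25: [21, 7, 1, 6, 25, 28]
Extract 21: [7, 6, 1, 21, 25, 28]
Extract 7: [6, 1, 7, 21, 25, 28]
Extract 6: [1, 6, 7, 21, 25, 28]


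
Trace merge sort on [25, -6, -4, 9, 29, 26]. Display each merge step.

Divide and conquer:
  Merge [-6] + [-4] -> [-6, -4]
  Merge [25] + [-6, -4] -> [-6, -4, 25]
  Merge [29] + [26] -> [26, 29]
  Merge [9] + [26, 29] -> [9, 26, 29]
  Merge [-6, -4, 25] + [9, 26, 29] -> [-6, -4, 9, 25, 26, 29]


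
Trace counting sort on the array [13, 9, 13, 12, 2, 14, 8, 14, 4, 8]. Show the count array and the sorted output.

Count array: [0, 0, 1, 0, 1, 0, 0, 0, 2, 1, 0, 0, 1, 2, 2]
(count[i] = number of elements equal to i)
Cumulative count: [0, 0, 1, 1, 2, 2, 2, 2, 4, 5, 5, 5, 6, 8, 10]
Sorted: [2, 4, 8, 8, 9, 12, 13, 13, 14, 14]


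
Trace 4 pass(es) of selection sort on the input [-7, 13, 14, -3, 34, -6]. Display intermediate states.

Pass 1: Select minimum -7 at index 0, swap -> [-7, 13, 14, -3, 34, -6]
Pass 2: Select minimum -6 at index 5, swap -> [-7, -6, 14, -3, 34, 13]
Pass 3: Select minimum -3 at index 3, swap -> [-7, -6, -3, 14, 34, 13]
Pass 4: Select minimum 13 at index 5, swap -> [-7, -6, -3, 13, 34, 14]


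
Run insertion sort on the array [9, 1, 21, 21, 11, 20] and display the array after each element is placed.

First element 9 is already 'sorted'
Insert 1: shifted 1 elements -> [1, 9, 21, 21, 11, 20]
Insert 21: shifted 0 elements -> [1, 9, 21, 21, 11, 20]
Insert 21: shifted 0 elements -> [1, 9, 21, 21, 11, 20]
Insert 11: shifted 2 elements -> [1, 9, 11, 21, 21, 20]
Insert 20: shifted 2 elements -> [1, 9, 11, 20, 21, 21]


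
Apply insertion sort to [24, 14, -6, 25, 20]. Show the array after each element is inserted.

First element 24 is already 'sorted'
Insert 14: shifted 1 elements -> [14, 24, -6, 25, 20]
Insert -6: shifted 2 elements -> [-6, 14, 24, 25, 20]
Insert 25: shifted 0 elements -> [-6, 14, 24, 25, 20]
Insert 20: shifted 2 elements -> [-6, 14, 20, 24, 25]


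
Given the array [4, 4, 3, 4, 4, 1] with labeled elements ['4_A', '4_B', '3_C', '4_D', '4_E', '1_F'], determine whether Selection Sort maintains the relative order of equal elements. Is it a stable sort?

Trace Selection Sort on the labeled array (the key is the number; the letter only tracks identity):
  Pass 1: minimum of unsorted part is 1_F at index 5; swap it with 4_A at index 0 -> [1_F, 4_B, 3_C, 4_D, 4_E, 4_A]
  Pass 2: minimum of unsorted part is 3_C at index 2; swap it with 4_B at index 1 -> [1_F, 3_C, 4_B, 4_D, 4_E, 4_A]
  Pass 3: minimum 4_B is already at index 2; no swap -> [1_F, 3_C, 4_B, 4_D, 4_E, 4_A]
  Pass 4: minimum 4_D is already at index 3; no swap -> [1_F, 3_C, 4_B, 4_D, 4_E, 4_A]
  Pass 5: minimum 4_E is already at index 4; no swap -> [1_F, 3_C, 4_B, 4_D, 4_E, 4_A]
Final order: [1_F, 3_C, 4_B, 4_D, 4_E, 4_A]
Equal keys:
  value 4: originally 4_A, 4_B, 4_D, 4_E; after sorting 4_B, 4_D, 4_E, 4_A -> order changed
Equal keys were reordered, so Selection Sort is not stable: the long-range swap that moves the minimum into place can carry an element past an equal key. (One such input is enough; an unstable sort may happen to preserve order on other inputs, but it gives no guarantee.)
Answer: Not stable


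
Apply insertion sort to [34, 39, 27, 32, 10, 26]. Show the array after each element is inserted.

First element 34 is already 'sorted'
Insert 39: shifted 0 elements -> [34, 39, 27, 32, 10, 26]
Insert 27: shifted 2 elements -> [27, 34, 39, 32, 10, 26]
Insert 32: shifted 2 elements -> [27, 32, 34, 39, 10, 26]
Insert 10: shifted 4 elements -> [10, 27, 32, 34, 39, 26]
Insert 26: shifted 4 elements -> [10, 26, 27, 32, 34, 39]


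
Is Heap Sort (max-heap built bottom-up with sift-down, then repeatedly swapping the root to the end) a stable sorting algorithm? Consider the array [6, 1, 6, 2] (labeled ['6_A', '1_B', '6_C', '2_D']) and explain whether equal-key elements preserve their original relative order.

Trace Heap Sort on the labeled array (the key is the number; the letter only tracks identity):
  Build max-heap: [6_A, 2_D, 6_C, 1_B]
  Swap root 6_A to index 3, re-heapify first 3 -> [6_C, 2_D, 1_B, 6_A]
  Swap root 6_C to index 2, re-heapify first 2 -> [2_D, 1_B, 6_C, 6_A]
  Swap root 2_D to index 1, re-heapify first 1 -> [1_B, 2_D, 6_C, 6_A]
Final order: [1_B, 2_D, 6_C, 6_A]
Equal keys:
  value 6: originally 6_A, 6_C; after sorting 6_C, 6_A -> order changed
Equal keys were reordered, so Heap Sort is not stable: heap construction and root-to-end swaps move elements without regard to the original order of equal keys. (One such input is enough; an unstable sort may happen to preserve order on other inputs, but it gives no guarantee.)
Answer: Not stable


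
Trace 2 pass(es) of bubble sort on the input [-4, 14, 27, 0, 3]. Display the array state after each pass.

After pass 1: [-4, 14, 0, 3, 27] (2 swaps)
After pass 2: [-4, 0, 3, 14, 27] (2 swaps)
Total swaps: 4


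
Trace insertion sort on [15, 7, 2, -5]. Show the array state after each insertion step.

First element 15 is already 'sorted'
Insert 7: shifted 1 elements -> [7, 15, 2, -5]
Insert 2: shifted 2 elements -> [2, 7, 15, -5]
Insert -5: shifted 3 elements -> [-5, 2, 7, 15]


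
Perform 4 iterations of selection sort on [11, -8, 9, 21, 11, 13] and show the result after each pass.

Pass 1: Select minimum -8 at index 1, swap -> [-8, 11, 9, 21, 11, 13]
Pass 2: Select minimum 9 at index 2, swap -> [-8, 9, 11, 21, 11, 13]
Pass 3: Select minimum 11 at index 2, swap -> [-8, 9, 11, 21, 11, 13]
Pass 4: Select minimum 11 at index 4, swap -> [-8, 9, 11, 11, 21, 13]


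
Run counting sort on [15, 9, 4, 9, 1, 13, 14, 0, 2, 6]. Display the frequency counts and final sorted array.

Count array: [1, 1, 1, 0, 1, 0, 1, 0, 0, 2, 0, 0, 0, 1, 1, 1]
(count[i] = number of elements equal to i)
Cumulative count: [1, 2, 3, 3, 4, 4, 5, 5, 5, 7, 7, 7, 7, 8, 9, 10]
Sorted: [0, 1, 2, 4, 6, 9, 9, 13, 14, 15]


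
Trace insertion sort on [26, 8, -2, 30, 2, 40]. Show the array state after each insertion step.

First element 26 is already 'sorted'
Insert 8: shifted 1 elements -> [8, 26, -2, 30, 2, 40]
Insert -2: shifted 2 elements -> [-2, 8, 26, 30, 2, 40]
Insert 30: shifted 0 elements -> [-2, 8, 26, 30, 2, 40]
Insert 2: shifted 3 elements -> [-2, 2, 8, 26, 30, 40]
Insert 40: shifted 0 elements -> [-2, 2, 8, 26, 30, 40]


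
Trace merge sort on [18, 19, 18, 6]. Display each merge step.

Divide and conquer:
  Merge [18] + [19] -> [18, 19]
  Merge [18] + [6] -> [6, 18]
  Merge [18, 19] + [6, 18] -> [6, 18, 18, 19]


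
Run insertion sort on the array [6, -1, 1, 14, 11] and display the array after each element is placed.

First element 6 is already 'sorted'
Insert -1: shifted 1 elements -> [-1, 6, 1, 14, 11]
Insert 1: shifted 1 elements -> [-1, 1, 6, 14, 11]
Insert 14: shifted 0 elements -> [-1, 1, 6, 14, 11]
Insert 11: shifted 1 elements -> [-1, 1, 6, 11, 14]


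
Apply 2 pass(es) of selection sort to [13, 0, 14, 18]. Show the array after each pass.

Pass 1: Select minimum 0 at index 1, swap -> [0, 13, 14, 18]
Pass 2: Select minimum 13 at index 1, swap -> [0, 13, 14, 18]


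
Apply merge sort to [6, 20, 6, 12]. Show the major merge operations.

Divide and conquer:
  Merge [6] + [20] -> [6, 20]
  Merge [6] + [12] -> [6, 12]
  Merge [6, 20] + [6, 12] -> [6, 6, 12, 20]


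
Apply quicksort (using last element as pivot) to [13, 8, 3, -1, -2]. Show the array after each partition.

Partition 1: pivot=-2 at index 0 -> [-2, 8, 3, -1, 13]
Partition 2: pivot=13 at index 4 -> [-2, 8, 3, -1, 13]
Partition 3: pivot=-1 at index 1 -> [-2, -1, 3, 8, 13]
Partition 4: pivot=8 at index 3 -> [-2, -1, 3, 8, 13]


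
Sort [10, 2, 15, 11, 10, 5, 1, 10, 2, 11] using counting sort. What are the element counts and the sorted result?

Count array: [0, 1, 2, 0, 0, 1, 0, 0, 0, 0, 3, 2, 0, 0, 0, 1]
(count[i] = number of elements equal to i)
Cumulative count: [0, 1, 3, 3, 3, 4, 4, 4, 4, 4, 7, 9, 9, 9, 9, 10]
Sorted: [1, 2, 2, 5, 10, 10, 10, 11, 11, 15]


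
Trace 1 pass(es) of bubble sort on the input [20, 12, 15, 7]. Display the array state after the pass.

After pass 1: [12, 15, 7, 20] (3 swaps)
Total swaps: 3


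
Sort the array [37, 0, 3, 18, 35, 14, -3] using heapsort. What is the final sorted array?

Build heap: [37, 35, 14, 18, 0, 3, -3]
Extract 37: [35, 18, 14, -3, 0, 3, 37]
Extract 35: [18, 3, 14, -3, 0, 35, 37]
Extract 18: [14, 3, 0, -3, 18, 35, 37]
Extract 14: [3, -3, 0, 14, 18, 35, 37]
Extract 3: [0, -3, 3, 14, 18, 35, 37]
Extract 0: [-3, 0, 3, 14, 18, 35, 37]


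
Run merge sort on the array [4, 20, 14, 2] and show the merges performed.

Divide and conquer:
  Merge [4] + [20] -> [4, 20]
  Merge [14] + [2] -> [2, 14]
  Merge [4, 20] + [2, 14] -> [2, 4, 14, 20]


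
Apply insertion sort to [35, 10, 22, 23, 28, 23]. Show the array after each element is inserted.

First element 35 is already 'sorted'
Insert 10: shifted 1 elements -> [10, 35, 22, 23, 28, 23]
Insert 22: shifted 1 elements -> [10, 22, 35, 23, 28, 23]
Insert 23: shifted 1 elements -> [10, 22, 23, 35, 28, 23]
Insert 28: shifted 1 elements -> [10, 22, 23, 28, 35, 23]
Insert 23: shifted 2 elements -> [10, 22, 23, 23, 28, 35]


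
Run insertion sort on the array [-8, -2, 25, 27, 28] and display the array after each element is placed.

First element -8 is already 'sorted'
Insert -2: shifted 0 elements -> [-8, -2, 25, 27, 28]
Insert 25: shifted 0 elements -> [-8, -2, 25, 27, 28]
Insert 27: shifted 0 elements -> [-8, -2, 25, 27, 28]
Insert 28: shifted 0 elements -> [-8, -2, 25, 27, 28]


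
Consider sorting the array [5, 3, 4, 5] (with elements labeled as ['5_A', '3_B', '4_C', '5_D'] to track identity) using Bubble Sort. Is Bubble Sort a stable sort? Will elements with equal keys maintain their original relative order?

Trace Bubble Sort on the labeled array (the key is the number; the letter only tracks identity):
  After pass 1: [3_B, 4_C, 5_A, 5_D]
  After pass 2: [3_B, 4_C, 5_A, 5_D] (no swaps, done)
Final order: [3_B, 4_C, 5_A, 5_D]
Equal keys:
  value 5: originally 5_A, 5_D; after sorting 5_A, 5_D -> order preserved
All equal keys kept their original relative order. Bubble Sort is stable: it only swaps adjacent elements when the left one is strictly greater, so equal keys never move past each other.
Answer: Stable


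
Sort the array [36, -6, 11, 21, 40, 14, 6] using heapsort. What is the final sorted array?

Build heap: [40, 36, 14, 21, -6, 11, 6]
Extract 40: [36, 21, 14, 6, -6, 11, 40]
Extract 36: [21, 11, 14, 6, -6, 36, 40]
Extract 21: [14, 11, -6, 6, 21, 36, 40]
Extract 14: [11, 6, -6, 14, 21, 36, 40]
Extract 11: [6, -6, 11, 14, 21, 36, 40]
Extract 6: [-6, 6, 11, 14, 21, 36, 40]


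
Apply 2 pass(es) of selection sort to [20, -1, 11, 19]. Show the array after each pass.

Pass 1: Select minimum -1 at index 1, swap -> [-1, 20, 11, 19]
Pass 2: Select minimum 11 at index 2, swap -> [-1, 11, 20, 19]


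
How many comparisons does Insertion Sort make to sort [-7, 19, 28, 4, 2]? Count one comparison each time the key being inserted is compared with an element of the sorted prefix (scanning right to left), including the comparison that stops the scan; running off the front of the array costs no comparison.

Insert 19: -7 <= 19 (stop) = 1 comparison(s) -> [-7, 19, 28, 4, 2]
Insert 28: 19 <= 28 (stop) = 1 comparison(s) -> [-7, 19, 28, 4, 2]
Insert 4: 28 > 4 (shift), 19 > 4 (shift), -7 <= 4 (stop) = 3 comparison(s) -> [-7, 4, 19, 28, 2]
Insert 2: 28 > 2 (shift), 19 > 2 (shift), 4 > 2 (shift), -7 <= 2 (stop) = 4 comparison(s) -> [-7, 2, 4, 19, 28]
Total comparisons: 1 + 1 + 3 + 4 = 9


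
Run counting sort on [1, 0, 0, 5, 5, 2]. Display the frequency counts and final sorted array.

Count array: [2, 1, 1, 0, 0, 2]
(count[i] = number of elements equal to i)
Cumulative count: [2, 3, 4, 4, 4, 6]
Sorted: [0, 0, 1, 2, 5, 5]


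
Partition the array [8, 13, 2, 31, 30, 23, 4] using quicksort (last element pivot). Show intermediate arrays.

Partition 1: pivot=4 at index 1 -> [2, 4, 8, 31, 30, 23, 13]
Partition 2: pivot=13 at index 3 -> [2, 4, 8, 13, 30, 23, 31]
Partition 3: pivot=31 at index 6 -> [2, 4, 8, 13, 30, 23, 31]
Partition 4: pivot=23 at index 4 -> [2, 4, 8, 13, 23, 30, 31]


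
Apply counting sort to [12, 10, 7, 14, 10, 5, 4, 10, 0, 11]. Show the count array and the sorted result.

Count array: [1, 0, 0, 0, 1, 1, 0, 1, 0, 0, 3, 1, 1, 0, 1]
(count[i] = number of elements equal to i)
Cumulative count: [1, 1, 1, 1, 2, 3, 3, 4, 4, 4, 7, 8, 9, 9, 10]
Sorted: [0, 4, 5, 7, 10, 10, 10, 11, 12, 14]


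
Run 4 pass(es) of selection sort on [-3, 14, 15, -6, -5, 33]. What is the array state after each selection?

Pass 1: Select minimum -6 at index 3, swap -> [-6, 14, 15, -3, -5, 33]
Pass 2: Select minimum -5 at index 4, swap -> [-6, -5, 15, -3, 14, 33]
Pass 3: Select minimum -3 at index 3, swap -> [-6, -5, -3, 15, 14, 33]
Pass 4: Select minimum 14 at index 4, swap -> [-6, -5, -3, 14, 15, 33]


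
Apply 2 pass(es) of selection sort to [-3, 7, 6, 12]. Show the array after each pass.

Pass 1: Select minimum -3 at index 0, swap -> [-3, 7, 6, 12]
Pass 2: Select minimum 6 at index 2, swap -> [-3, 6, 7, 12]


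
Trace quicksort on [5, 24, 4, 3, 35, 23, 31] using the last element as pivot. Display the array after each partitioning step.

Partition 1: pivot=31 at index 5 -> [5, 24, 4, 3, 23, 31, 35]
Partition 2: pivot=23 at index 3 -> [5, 4, 3, 23, 24, 31, 35]
Partition 3: pivot=3 at index 0 -> [3, 4, 5, 23, 24, 31, 35]
Partition 4: pivot=5 at index 2 -> [3, 4, 5, 23, 24, 31, 35]


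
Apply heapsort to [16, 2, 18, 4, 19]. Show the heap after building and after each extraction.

Build heap: [19, 16, 18, 4, 2]
Extract 19: [18, 16, 2, 4, 19]
Extract 18: [16, 4, 2, 18, 19]
Extract 16: [4, 2, 16, 18, 19]
Extract 4: [2, 4, 16, 18, 19]


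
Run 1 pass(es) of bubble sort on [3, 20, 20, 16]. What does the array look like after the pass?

After pass 1: [3, 20, 16, 20] (1 swaps)
Total swaps: 1


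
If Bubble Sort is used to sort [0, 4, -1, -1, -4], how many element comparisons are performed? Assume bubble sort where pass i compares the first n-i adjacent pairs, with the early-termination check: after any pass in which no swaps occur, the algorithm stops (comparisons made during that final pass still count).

Pass 1: compare adjacent pairs (0,1)..(3,4) = 4 comparison(s), 3 swap(s) -> [0, -1, -1, -4, 4]
Pass 2: compare adjacent pairs (0,1)..(2,3) = 3 comparison(s), 3 swap(s) -> [-1, -1, -4, 0, 4]
Pass 3: compare adjacent pairs (0,1)..(1,2) = 2 comparison(s), 1 swap(s) -> [-1, -4, -1, 0, 4]
Pass 4: compare adjacent pairs (0,1)..(0,1) = 1 comparison(s), 1 swap(s) -> [-4, -1, -1, 0, 4]
Every pass made at least one swap, so all n-1 passes run.
Total comparisons: 4 + 3 + 2 + 1 = 10


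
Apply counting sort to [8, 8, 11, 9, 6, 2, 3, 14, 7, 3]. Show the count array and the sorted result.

Count array: [0, 0, 1, 2, 0, 0, 1, 1, 2, 1, 0, 1, 0, 0, 1]
(count[i] = number of elements equal to i)
Cumulative count: [0, 0, 1, 3, 3, 3, 4, 5, 7, 8, 8, 9, 9, 9, 10]
Sorted: [2, 3, 3, 6, 7, 8, 8, 9, 11, 14]


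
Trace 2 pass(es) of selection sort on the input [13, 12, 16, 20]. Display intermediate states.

Pass 1: Select minimum 12 at index 1, swap -> [12, 13, 16, 20]
Pass 2: Select minimum 13 at index 1, swap -> [12, 13, 16, 20]


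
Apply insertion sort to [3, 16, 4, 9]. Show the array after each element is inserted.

First element 3 is already 'sorted'
Insert 16: shifted 0 elements -> [3, 16, 4, 9]
Insert 4: shifted 1 elements -> [3, 4, 16, 9]
Insert 9: shifted 1 elements -> [3, 4, 9, 16]


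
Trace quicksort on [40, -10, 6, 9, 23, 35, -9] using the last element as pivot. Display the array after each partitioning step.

Partition 1: pivot=-9 at index 1 -> [-10, -9, 6, 9, 23, 35, 40]
Partition 2: pivot=40 at index 6 -> [-10, -9, 6, 9, 23, 35, 40]
Partition 3: pivot=35 at index 5 -> [-10, -9, 6, 9, 23, 35, 40]
Partition 4: pivot=23 at index 4 -> [-10, -9, 6, 9, 23, 35, 40]
Partition 5: pivot=9 at index 3 -> [-10, -9, 6, 9, 23, 35, 40]


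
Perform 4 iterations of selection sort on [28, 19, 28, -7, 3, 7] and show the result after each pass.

Pass 1: Select minimum -7 at index 3, swap -> [-7, 19, 28, 28, 3, 7]
Pass 2: Select minimum 3 at index 4, swap -> [-7, 3, 28, 28, 19, 7]
Pass 3: Select minimum 7 at index 5, swap -> [-7, 3, 7, 28, 19, 28]
Pass 4: Select minimum 19 at index 4, swap -> [-7, 3, 7, 19, 28, 28]


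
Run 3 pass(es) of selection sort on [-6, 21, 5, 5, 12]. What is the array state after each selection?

Pass 1: Select minimum -6 at index 0, swap -> [-6, 21, 5, 5, 12]
Pass 2: Select minimum 5 at index 2, swap -> [-6, 5, 21, 5, 12]
Pass 3: Select minimum 5 at index 3, swap -> [-6, 5, 5, 21, 12]


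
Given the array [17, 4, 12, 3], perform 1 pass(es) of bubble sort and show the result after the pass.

After pass 1: [4, 12, 3, 17] (3 swaps)
Total swaps: 3


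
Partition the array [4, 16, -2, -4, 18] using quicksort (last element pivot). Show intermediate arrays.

Partition 1: pivot=18 at index 4 -> [4, 16, -2, -4, 18]
Partition 2: pivot=-4 at index 0 -> [-4, 16, -2, 4, 18]
Partition 3: pivot=4 at index 2 -> [-4, -2, 4, 16, 18]


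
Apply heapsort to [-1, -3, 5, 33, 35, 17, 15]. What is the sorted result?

Build heap: [35, 33, 17, -1, -3, 5, 15]
Extract 35: [33, 15, 17, -1, -3, 5, 35]
Extract 33: [17, 15, 5, -1, -3, 33, 35]
Extract 17: [15, -1, 5, -3, 17, 33, 35]
Extract 15: [5, -1, -3, 15, 17, 33, 35]
Extract 5: [-1, -3, 5, 15, 17, 33, 35]
Extract -1: [-3, -1, 5, 15, 17, 33, 35]


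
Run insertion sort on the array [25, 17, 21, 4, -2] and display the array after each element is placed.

First element 25 is already 'sorted'
Insert 17: shifted 1 elements -> [17, 25, 21, 4, -2]
Insert 21: shifted 1 elements -> [17, 21, 25, 4, -2]
Insert 4: shifted 3 elements -> [4, 17, 21, 25, -2]
Insert -2: shifted 4 elements -> [-2, 4, 17, 21, 25]


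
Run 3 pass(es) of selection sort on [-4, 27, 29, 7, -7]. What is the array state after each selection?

Pass 1: Select minimum -7 at index 4, swap -> [-7, 27, 29, 7, -4]
Pass 2: Select minimum -4 at index 4, swap -> [-7, -4, 29, 7, 27]
Pass 3: Select minimum 7 at index 3, swap -> [-7, -4, 7, 29, 27]


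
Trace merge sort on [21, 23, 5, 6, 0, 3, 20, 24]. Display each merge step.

Divide and conquer:
  Merge [21] + [23] -> [21, 23]
  Merge [5] + [6] -> [5, 6]
  Merge [21, 23] + [5, 6] -> [5, 6, 21, 23]
  Merge [0] + [3] -> [0, 3]
  Merge [20] + [24] -> [20, 24]
  Merge [0, 3] + [20, 24] -> [0, 3, 20, 24]
  Merge [5, 6, 21, 23] + [0, 3, 20, 24] -> [0, 3, 5, 6, 20, 21, 23, 24]


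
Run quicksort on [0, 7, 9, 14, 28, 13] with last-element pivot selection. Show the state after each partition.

Partition 1: pivot=13 at index 3 -> [0, 7, 9, 13, 28, 14]
Partition 2: pivot=9 at index 2 -> [0, 7, 9, 13, 28, 14]
Partition 3: pivot=7 at index 1 -> [0, 7, 9, 13, 28, 14]
Partition 4: pivot=14 at index 4 -> [0, 7, 9, 13, 14, 28]


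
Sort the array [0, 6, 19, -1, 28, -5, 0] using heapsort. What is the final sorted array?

Build heap: [28, 6, 19, -1, 0, -5, 0]
Extract 28: [19, 6, 0, -1, 0, -5, 28]
Extract 19: [6, 0, 0, -1, -5, 19, 28]
Extract 6: [0, -1, 0, -5, 6, 19, 28]
Extract 0: [0, -1, -5, 0, 6, 19, 28]
Extract 0: [-1, -5, 0, 0, 6, 19, 28]
Extract -1: [-5, -1, 0, 0, 6, 19, 28]


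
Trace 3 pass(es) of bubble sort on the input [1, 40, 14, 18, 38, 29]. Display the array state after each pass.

After pass 1: [1, 14, 18, 38, 29, 40] (4 swaps)
After pass 2: [1, 14, 18, 29, 38, 40] (1 swaps)
After pass 3: [1, 14, 18, 29, 38, 40] (0 swaps)
Total swaps: 5


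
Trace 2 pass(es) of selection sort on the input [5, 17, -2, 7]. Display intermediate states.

Pass 1: Select minimum -2 at index 2, swap -> [-2, 17, 5, 7]
Pass 2: Select minimum 5 at index 2, swap -> [-2, 5, 17, 7]


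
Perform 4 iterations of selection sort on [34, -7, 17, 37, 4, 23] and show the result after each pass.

Pass 1: Select minimum -7 at index 1, swap -> [-7, 34, 17, 37, 4, 23]
Pass 2: Select minimum 4 at index 4, swap -> [-7, 4, 17, 37, 34, 23]
Pass 3: Select minimum 17 at index 2, swap -> [-7, 4, 17, 37, 34, 23]
Pass 4: Select minimum 23 at index 5, swap -> [-7, 4, 17, 23, 34, 37]


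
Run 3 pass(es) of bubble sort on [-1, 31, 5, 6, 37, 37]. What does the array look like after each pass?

After pass 1: [-1, 5, 6, 31, 37, 37] (2 swaps)
After pass 2: [-1, 5, 6, 31, 37, 37] (0 swaps)
After pass 3: [-1, 5, 6, 31, 37, 37] (0 swaps)
Total swaps: 2


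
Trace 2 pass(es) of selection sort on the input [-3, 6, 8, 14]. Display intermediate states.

Pass 1: Select minimum -3 at index 0, swap -> [-3, 6, 8, 14]
Pass 2: Select minimum 6 at index 1, swap -> [-3, 6, 8, 14]


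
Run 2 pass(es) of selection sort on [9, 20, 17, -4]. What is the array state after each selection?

Pass 1: Select minimum -4 at index 3, swap -> [-4, 20, 17, 9]
Pass 2: Select minimum 9 at index 3, swap -> [-4, 9, 17, 20]


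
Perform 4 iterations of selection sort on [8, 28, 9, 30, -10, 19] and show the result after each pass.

Pass 1: Select minimum -10 at index 4, swap -> [-10, 28, 9, 30, 8, 19]
Pass 2: Select minimum 8 at index 4, swap -> [-10, 8, 9, 30, 28, 19]
Pass 3: Select minimum 9 at index 2, swap -> [-10, 8, 9, 30, 28, 19]
Pass 4: Select minimum 19 at index 5, swap -> [-10, 8, 9, 19, 28, 30]


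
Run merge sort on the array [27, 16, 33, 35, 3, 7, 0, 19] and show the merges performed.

Divide and conquer:
  Merge [27] + [16] -> [16, 27]
  Merge [33] + [35] -> [33, 35]
  Merge [16, 27] + [33, 35] -> [16, 27, 33, 35]
  Merge [3] + [7] -> [3, 7]
  Merge [0] + [19] -> [0, 19]
  Merge [3, 7] + [0, 19] -> [0, 3, 7, 19]
  Merge [16, 27, 33, 35] + [0, 3, 7, 19] -> [0, 3, 7, 16, 19, 27, 33, 35]


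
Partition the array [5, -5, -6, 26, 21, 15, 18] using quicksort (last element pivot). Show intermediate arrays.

Partition 1: pivot=18 at index 4 -> [5, -5, -6, 15, 18, 26, 21]
Partition 2: pivot=15 at index 3 -> [5, -5, -6, 15, 18, 26, 21]
Partition 3: pivot=-6 at index 0 -> [-6, -5, 5, 15, 18, 26, 21]
Partition 4: pivot=5 at index 2 -> [-6, -5, 5, 15, 18, 26, 21]
Partition 5: pivot=21 at index 5 -> [-6, -5, 5, 15, 18, 21, 26]


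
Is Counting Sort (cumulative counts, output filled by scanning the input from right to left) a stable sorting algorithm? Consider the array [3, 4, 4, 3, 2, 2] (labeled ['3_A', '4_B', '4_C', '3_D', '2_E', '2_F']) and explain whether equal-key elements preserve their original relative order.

Trace Counting Sort on the labeled array (the key is the number; the letter only tracks identity):
  Counts for values 0..4: [0, 0, 2, 2, 2]
  Cumulative counts: [0, 0, 2, 4, 6]
  Scan right to left: place 2_F at output index 1
  Scan right to left: place 2_E at output index 0
  Scan right to left: place 3_D at output index 3
  Scan right to left: place 4_C at output index 5
  Scan right to left: place 4_B at output index 4
  Scan right to left: place 3_A at output index 2
  Output: [2_E, 2_F, 3_A, 3_D, 4_B, 4_C]
Equal keys:
  value 2: originally 2_E, 2_F; after sorting 2_E, 2_F -> order preserved
  value 3: originally 3_A, 3_D; after sorting 3_A, 3_D -> order preserved
  value 4: originally 4_B, 4_C; after sorting 4_B, 4_C -> order preserved
All equal keys kept their original relative order. Counting Sort is stable: scanning the input right to left with decreasing cumulative counts places later duplicates at later output positions.
Answer: Stable


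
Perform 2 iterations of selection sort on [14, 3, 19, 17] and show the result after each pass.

Pass 1: Select minimum 3 at index 1, swap -> [3, 14, 19, 17]
Pass 2: Select minimum 14 at index 1, swap -> [3, 14, 19, 17]


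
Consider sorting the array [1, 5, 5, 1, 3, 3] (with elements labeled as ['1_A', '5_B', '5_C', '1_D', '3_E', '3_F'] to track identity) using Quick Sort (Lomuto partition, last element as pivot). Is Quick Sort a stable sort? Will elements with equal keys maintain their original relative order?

Trace Quick Sort on the labeled array (the key is the number; the letter only tracks identity):
  Partition indices 0..5 around pivot 3_F -> [1_A, 1_D, 3_E, 3_F, 5_C, 5_B]
  Partition indices 0..2 around pivot 3_E -> [1_A, 1_D, 3_E, 3_F, 5_C, 5_B]
  Partition indices 0..1 around pivot 1_D -> [1_A, 1_D, 3_E, 3_F, 5_C, 5_B]
  Partition indices 4..5 around pivot 5_B -> [1_A, 1_D, 3_E, 3_F, 5_C, 5_B]
Final order: [1_A, 1_D, 3_E, 3_F, 5_C, 5_B]
Equal keys:
  value 1: originally 1_A, 1_D; after sorting 1_A, 1_D -> order preserved
  value 3: originally 3_E, 3_F; after sorting 3_E, 3_F -> order preserved
  value 5: originally 5_B, 5_C; after sorting 5_C, 5_B -> order changed
Equal keys were reordered, so Quick Sort is not stable: partition swaps elements across long distances and can reorder equal keys. (One such input is enough; an unstable sort may happen to preserve order on other inputs, but it gives no guarantee.)
Answer: Not stable
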